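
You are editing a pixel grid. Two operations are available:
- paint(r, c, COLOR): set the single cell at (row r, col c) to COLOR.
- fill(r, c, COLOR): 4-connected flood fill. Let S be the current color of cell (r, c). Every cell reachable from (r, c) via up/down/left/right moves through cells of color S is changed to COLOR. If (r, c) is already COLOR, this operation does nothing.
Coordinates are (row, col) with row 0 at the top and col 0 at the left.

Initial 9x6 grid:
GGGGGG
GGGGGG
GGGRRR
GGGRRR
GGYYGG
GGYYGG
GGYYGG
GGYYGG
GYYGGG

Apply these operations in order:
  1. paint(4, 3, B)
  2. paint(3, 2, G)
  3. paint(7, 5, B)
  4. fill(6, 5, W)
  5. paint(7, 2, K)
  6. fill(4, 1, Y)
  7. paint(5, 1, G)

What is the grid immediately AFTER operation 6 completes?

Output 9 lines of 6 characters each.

Answer: YYYYYY
YYYYYY
YYYRRR
YYYRRR
YYYBWW
YYYYWW
YYYYWW
YYKYWB
YYYWWW

Derivation:
After op 1 paint(4,3,B):
GGGGGG
GGGGGG
GGGRRR
GGGRRR
GGYBGG
GGYYGG
GGYYGG
GGYYGG
GYYGGG
After op 2 paint(3,2,G):
GGGGGG
GGGGGG
GGGRRR
GGGRRR
GGYBGG
GGYYGG
GGYYGG
GGYYGG
GYYGGG
After op 3 paint(7,5,B):
GGGGGG
GGGGGG
GGGRRR
GGGRRR
GGYBGG
GGYYGG
GGYYGG
GGYYGB
GYYGGG
After op 4 fill(6,5,W) [10 cells changed]:
GGGGGG
GGGGGG
GGGRRR
GGGRRR
GGYBWW
GGYYWW
GGYYWW
GGYYWB
GYYWWW
After op 5 paint(7,2,K):
GGGGGG
GGGGGG
GGGRRR
GGGRRR
GGYBWW
GGYYWW
GGYYWW
GGKYWB
GYYWWW
After op 6 fill(4,1,Y) [27 cells changed]:
YYYYYY
YYYYYY
YYYRRR
YYYRRR
YYYBWW
YYYYWW
YYYYWW
YYKYWB
YYYWWW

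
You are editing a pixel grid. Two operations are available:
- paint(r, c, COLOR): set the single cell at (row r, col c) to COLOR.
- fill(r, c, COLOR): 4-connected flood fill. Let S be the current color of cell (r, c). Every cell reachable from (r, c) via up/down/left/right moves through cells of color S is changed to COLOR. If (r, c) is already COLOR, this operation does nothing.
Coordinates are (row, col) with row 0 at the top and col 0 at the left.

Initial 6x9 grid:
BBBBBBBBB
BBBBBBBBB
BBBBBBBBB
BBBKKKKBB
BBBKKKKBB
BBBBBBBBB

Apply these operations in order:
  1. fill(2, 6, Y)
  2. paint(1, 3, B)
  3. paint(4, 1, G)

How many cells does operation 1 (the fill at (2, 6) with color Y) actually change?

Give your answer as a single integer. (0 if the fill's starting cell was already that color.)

After op 1 fill(2,6,Y) [46 cells changed]:
YYYYYYYYY
YYYYYYYYY
YYYYYYYYY
YYYKKKKYY
YYYKKKKYY
YYYYYYYYY

Answer: 46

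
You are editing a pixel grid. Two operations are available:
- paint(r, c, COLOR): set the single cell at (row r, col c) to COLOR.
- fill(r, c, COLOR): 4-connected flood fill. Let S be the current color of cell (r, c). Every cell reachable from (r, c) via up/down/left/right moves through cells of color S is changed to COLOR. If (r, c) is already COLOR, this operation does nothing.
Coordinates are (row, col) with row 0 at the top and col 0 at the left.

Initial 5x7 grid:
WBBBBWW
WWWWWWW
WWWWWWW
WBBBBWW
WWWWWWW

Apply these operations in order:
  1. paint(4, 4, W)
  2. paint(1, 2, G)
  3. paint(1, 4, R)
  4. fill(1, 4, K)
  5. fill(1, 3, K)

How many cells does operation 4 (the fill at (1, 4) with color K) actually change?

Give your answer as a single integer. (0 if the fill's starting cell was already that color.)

After op 1 paint(4,4,W):
WBBBBWW
WWWWWWW
WWWWWWW
WBBBBWW
WWWWWWW
After op 2 paint(1,2,G):
WBBBBWW
WWGWWWW
WWWWWWW
WBBBBWW
WWWWWWW
After op 3 paint(1,4,R):
WBBBBWW
WWGWRWW
WWWWWWW
WBBBBWW
WWWWWWW
After op 4 fill(1,4,K) [1 cells changed]:
WBBBBWW
WWGWKWW
WWWWWWW
WBBBBWW
WWWWWWW

Answer: 1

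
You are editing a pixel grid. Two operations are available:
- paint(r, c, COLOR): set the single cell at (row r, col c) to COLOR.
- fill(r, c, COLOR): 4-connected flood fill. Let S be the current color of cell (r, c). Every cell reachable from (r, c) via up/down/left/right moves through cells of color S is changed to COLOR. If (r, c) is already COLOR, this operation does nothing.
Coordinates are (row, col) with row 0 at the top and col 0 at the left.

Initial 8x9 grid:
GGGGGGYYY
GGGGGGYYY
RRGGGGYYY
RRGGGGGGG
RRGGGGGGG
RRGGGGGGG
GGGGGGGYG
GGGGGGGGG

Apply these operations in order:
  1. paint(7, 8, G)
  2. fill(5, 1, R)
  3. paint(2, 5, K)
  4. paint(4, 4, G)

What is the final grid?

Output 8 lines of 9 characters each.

Answer: GGGGGGYYY
GGGGGGYYY
RRGGGKYYY
RRGGGGGGG
RRGGGGGGG
RRGGGGGGG
GGGGGGGYG
GGGGGGGGG

Derivation:
After op 1 paint(7,8,G):
GGGGGGYYY
GGGGGGYYY
RRGGGGYYY
RRGGGGGGG
RRGGGGGGG
RRGGGGGGG
GGGGGGGYG
GGGGGGGGG
After op 2 fill(5,1,R) [0 cells changed]:
GGGGGGYYY
GGGGGGYYY
RRGGGGYYY
RRGGGGGGG
RRGGGGGGG
RRGGGGGGG
GGGGGGGYG
GGGGGGGGG
After op 3 paint(2,5,K):
GGGGGGYYY
GGGGGGYYY
RRGGGKYYY
RRGGGGGGG
RRGGGGGGG
RRGGGGGGG
GGGGGGGYG
GGGGGGGGG
After op 4 paint(4,4,G):
GGGGGGYYY
GGGGGGYYY
RRGGGKYYY
RRGGGGGGG
RRGGGGGGG
RRGGGGGGG
GGGGGGGYG
GGGGGGGGG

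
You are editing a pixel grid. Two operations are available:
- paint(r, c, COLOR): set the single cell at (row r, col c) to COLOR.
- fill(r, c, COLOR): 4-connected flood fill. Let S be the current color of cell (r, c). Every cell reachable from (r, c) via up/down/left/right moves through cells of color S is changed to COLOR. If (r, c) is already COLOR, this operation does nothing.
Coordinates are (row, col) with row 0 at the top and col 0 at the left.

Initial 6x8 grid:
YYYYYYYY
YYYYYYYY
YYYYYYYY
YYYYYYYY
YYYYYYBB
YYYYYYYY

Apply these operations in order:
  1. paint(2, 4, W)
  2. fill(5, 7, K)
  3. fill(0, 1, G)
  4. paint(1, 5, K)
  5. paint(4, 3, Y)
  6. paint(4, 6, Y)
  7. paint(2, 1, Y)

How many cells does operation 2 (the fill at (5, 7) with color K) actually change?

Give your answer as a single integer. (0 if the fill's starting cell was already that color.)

Answer: 45

Derivation:
After op 1 paint(2,4,W):
YYYYYYYY
YYYYYYYY
YYYYWYYY
YYYYYYYY
YYYYYYBB
YYYYYYYY
After op 2 fill(5,7,K) [45 cells changed]:
KKKKKKKK
KKKKKKKK
KKKKWKKK
KKKKKKKK
KKKKKKBB
KKKKKKKK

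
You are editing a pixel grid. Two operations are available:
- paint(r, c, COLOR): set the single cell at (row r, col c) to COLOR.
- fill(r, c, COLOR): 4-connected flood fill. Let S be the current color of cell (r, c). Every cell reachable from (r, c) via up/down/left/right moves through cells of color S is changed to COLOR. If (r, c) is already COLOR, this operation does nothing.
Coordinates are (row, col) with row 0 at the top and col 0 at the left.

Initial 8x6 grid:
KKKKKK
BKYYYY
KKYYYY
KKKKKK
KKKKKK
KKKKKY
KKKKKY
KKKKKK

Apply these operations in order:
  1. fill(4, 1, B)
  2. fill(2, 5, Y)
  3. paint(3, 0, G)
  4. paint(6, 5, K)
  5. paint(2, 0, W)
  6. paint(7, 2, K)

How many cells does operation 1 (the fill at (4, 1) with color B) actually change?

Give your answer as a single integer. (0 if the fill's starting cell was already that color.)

Answer: 37

Derivation:
After op 1 fill(4,1,B) [37 cells changed]:
BBBBBB
BBYYYY
BBYYYY
BBBBBB
BBBBBB
BBBBBY
BBBBBY
BBBBBB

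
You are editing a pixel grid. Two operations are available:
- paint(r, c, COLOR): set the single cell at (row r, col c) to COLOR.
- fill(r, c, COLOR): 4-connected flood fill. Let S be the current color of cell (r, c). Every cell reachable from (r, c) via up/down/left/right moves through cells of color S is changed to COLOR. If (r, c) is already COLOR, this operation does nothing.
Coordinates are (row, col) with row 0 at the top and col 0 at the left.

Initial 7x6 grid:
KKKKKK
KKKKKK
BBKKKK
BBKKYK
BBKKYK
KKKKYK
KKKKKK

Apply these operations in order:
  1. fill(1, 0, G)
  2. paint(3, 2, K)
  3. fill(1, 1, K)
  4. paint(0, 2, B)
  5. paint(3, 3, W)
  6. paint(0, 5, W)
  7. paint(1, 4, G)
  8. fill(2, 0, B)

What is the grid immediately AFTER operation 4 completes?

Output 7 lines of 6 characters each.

Answer: KKBKKK
KKKKKK
BBKKKK
BBKKYK
BBKKYK
KKKKYK
KKKKKK

Derivation:
After op 1 fill(1,0,G) [33 cells changed]:
GGGGGG
GGGGGG
BBGGGG
BBGGYG
BBGGYG
GGGGYG
GGGGGG
After op 2 paint(3,2,K):
GGGGGG
GGGGGG
BBGGGG
BBKGYG
BBGGYG
GGGGYG
GGGGGG
After op 3 fill(1,1,K) [32 cells changed]:
KKKKKK
KKKKKK
BBKKKK
BBKKYK
BBKKYK
KKKKYK
KKKKKK
After op 4 paint(0,2,B):
KKBKKK
KKKKKK
BBKKKK
BBKKYK
BBKKYK
KKKKYK
KKKKKK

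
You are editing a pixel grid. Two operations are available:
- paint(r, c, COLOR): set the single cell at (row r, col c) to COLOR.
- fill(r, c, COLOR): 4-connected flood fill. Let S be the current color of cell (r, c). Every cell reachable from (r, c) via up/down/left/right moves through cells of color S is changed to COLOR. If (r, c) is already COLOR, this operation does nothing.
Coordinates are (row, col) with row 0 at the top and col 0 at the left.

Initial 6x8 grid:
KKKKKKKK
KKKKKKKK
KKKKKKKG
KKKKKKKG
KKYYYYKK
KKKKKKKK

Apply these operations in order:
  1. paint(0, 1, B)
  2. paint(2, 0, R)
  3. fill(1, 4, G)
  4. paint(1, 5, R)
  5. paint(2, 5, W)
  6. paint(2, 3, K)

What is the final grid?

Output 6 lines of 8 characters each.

Answer: GBGGGGGG
GGGGGRGG
RGGKGWGG
GGGGGGGG
GGYYYYGG
GGGGGGGG

Derivation:
After op 1 paint(0,1,B):
KBKKKKKK
KKKKKKKK
KKKKKKKG
KKKKKKKG
KKYYYYKK
KKKKKKKK
After op 2 paint(2,0,R):
KBKKKKKK
KKKKKKKK
RKKKKKKG
KKKKKKKG
KKYYYYKK
KKKKKKKK
After op 3 fill(1,4,G) [40 cells changed]:
GBGGGGGG
GGGGGGGG
RGGGGGGG
GGGGGGGG
GGYYYYGG
GGGGGGGG
After op 4 paint(1,5,R):
GBGGGGGG
GGGGGRGG
RGGGGGGG
GGGGGGGG
GGYYYYGG
GGGGGGGG
After op 5 paint(2,5,W):
GBGGGGGG
GGGGGRGG
RGGGGWGG
GGGGGGGG
GGYYYYGG
GGGGGGGG
After op 6 paint(2,3,K):
GBGGGGGG
GGGGGRGG
RGGKGWGG
GGGGGGGG
GGYYYYGG
GGGGGGGG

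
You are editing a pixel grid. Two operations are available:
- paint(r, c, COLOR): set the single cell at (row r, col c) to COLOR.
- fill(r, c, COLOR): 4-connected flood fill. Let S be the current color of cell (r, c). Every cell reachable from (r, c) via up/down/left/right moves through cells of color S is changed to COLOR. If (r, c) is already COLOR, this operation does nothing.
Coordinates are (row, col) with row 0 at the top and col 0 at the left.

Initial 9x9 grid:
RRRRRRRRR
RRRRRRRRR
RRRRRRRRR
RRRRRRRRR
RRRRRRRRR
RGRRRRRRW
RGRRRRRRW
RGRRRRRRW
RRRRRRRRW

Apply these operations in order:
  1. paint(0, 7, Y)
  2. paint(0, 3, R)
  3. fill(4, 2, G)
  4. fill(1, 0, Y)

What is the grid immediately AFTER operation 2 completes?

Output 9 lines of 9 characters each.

Answer: RRRRRRRYR
RRRRRRRRR
RRRRRRRRR
RRRRRRRRR
RRRRRRRRR
RGRRRRRRW
RGRRRRRRW
RGRRRRRRW
RRRRRRRRW

Derivation:
After op 1 paint(0,7,Y):
RRRRRRRYR
RRRRRRRRR
RRRRRRRRR
RRRRRRRRR
RRRRRRRRR
RGRRRRRRW
RGRRRRRRW
RGRRRRRRW
RRRRRRRRW
After op 2 paint(0,3,R):
RRRRRRRYR
RRRRRRRRR
RRRRRRRRR
RRRRRRRRR
RRRRRRRRR
RGRRRRRRW
RGRRRRRRW
RGRRRRRRW
RRRRRRRRW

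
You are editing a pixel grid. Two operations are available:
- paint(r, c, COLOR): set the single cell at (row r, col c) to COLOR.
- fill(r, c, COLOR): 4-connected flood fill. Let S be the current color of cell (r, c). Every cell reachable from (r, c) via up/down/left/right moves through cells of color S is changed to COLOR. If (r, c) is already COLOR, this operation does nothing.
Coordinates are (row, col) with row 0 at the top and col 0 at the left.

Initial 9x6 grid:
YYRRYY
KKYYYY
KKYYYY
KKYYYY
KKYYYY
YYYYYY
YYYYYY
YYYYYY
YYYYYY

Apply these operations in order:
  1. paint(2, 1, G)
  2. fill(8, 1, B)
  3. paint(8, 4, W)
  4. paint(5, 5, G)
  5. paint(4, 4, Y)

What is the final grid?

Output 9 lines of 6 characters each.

Answer: YYRRBB
KKBBBB
KGBBBB
KKBBBB
KKBBYB
BBBBBG
BBBBBB
BBBBBB
BBBBWB

Derivation:
After op 1 paint(2,1,G):
YYRRYY
KKYYYY
KGYYYY
KKYYYY
KKYYYY
YYYYYY
YYYYYY
YYYYYY
YYYYYY
After op 2 fill(8,1,B) [42 cells changed]:
YYRRBB
KKBBBB
KGBBBB
KKBBBB
KKBBBB
BBBBBB
BBBBBB
BBBBBB
BBBBBB
After op 3 paint(8,4,W):
YYRRBB
KKBBBB
KGBBBB
KKBBBB
KKBBBB
BBBBBB
BBBBBB
BBBBBB
BBBBWB
After op 4 paint(5,5,G):
YYRRBB
KKBBBB
KGBBBB
KKBBBB
KKBBBB
BBBBBG
BBBBBB
BBBBBB
BBBBWB
After op 5 paint(4,4,Y):
YYRRBB
KKBBBB
KGBBBB
KKBBBB
KKBBYB
BBBBBG
BBBBBB
BBBBBB
BBBBWB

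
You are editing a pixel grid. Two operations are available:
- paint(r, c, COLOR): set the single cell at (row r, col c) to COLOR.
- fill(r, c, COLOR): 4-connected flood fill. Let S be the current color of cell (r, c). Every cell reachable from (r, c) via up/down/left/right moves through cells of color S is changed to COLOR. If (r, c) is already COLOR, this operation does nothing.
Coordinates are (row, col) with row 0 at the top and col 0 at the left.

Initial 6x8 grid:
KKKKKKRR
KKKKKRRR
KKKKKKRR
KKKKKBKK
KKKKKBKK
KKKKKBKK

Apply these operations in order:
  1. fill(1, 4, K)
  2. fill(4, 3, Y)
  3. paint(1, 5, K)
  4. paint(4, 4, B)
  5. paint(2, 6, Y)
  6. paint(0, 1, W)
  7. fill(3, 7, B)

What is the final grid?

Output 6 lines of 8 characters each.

After op 1 fill(1,4,K) [0 cells changed]:
KKKKKKRR
KKKKKRRR
KKKKKKRR
KKKKKBKK
KKKKKBKK
KKKKKBKK
After op 2 fill(4,3,Y) [32 cells changed]:
YYYYYYRR
YYYYYRRR
YYYYYYRR
YYYYYBKK
YYYYYBKK
YYYYYBKK
After op 3 paint(1,5,K):
YYYYYYRR
YYYYYKRR
YYYYYYRR
YYYYYBKK
YYYYYBKK
YYYYYBKK
After op 4 paint(4,4,B):
YYYYYYRR
YYYYYKRR
YYYYYYRR
YYYYYBKK
YYYYBBKK
YYYYYBKK
After op 5 paint(2,6,Y):
YYYYYYRR
YYYYYKRR
YYYYYYYR
YYYYYBKK
YYYYBBKK
YYYYYBKK
After op 6 paint(0,1,W):
YWYYYYRR
YYYYYKRR
YYYYYYYR
YYYYYBKK
YYYYBBKK
YYYYYBKK
After op 7 fill(3,7,B) [6 cells changed]:
YWYYYYRR
YYYYYKRR
YYYYYYYR
YYYYYBBB
YYYYBBBB
YYYYYBBB

Answer: YWYYYYRR
YYYYYKRR
YYYYYYYR
YYYYYBBB
YYYYBBBB
YYYYYBBB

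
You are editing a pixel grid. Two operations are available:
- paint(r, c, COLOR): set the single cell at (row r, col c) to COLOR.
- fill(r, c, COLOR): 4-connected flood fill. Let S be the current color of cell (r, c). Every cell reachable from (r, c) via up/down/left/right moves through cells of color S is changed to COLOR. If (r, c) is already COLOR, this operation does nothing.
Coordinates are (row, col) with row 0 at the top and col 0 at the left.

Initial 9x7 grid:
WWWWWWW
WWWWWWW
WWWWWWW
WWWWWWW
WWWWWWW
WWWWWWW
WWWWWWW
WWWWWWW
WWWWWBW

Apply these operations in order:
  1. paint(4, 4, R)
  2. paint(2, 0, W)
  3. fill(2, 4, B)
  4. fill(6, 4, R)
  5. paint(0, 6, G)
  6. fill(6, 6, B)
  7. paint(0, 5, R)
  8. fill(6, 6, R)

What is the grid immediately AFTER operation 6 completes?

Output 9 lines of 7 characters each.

Answer: BBBBBBG
BBBBBBB
BBBBBBB
BBBBBBB
BBBBBBB
BBBBBBB
BBBBBBB
BBBBBBB
BBBBBBB

Derivation:
After op 1 paint(4,4,R):
WWWWWWW
WWWWWWW
WWWWWWW
WWWWWWW
WWWWRWW
WWWWWWW
WWWWWWW
WWWWWWW
WWWWWBW
After op 2 paint(2,0,W):
WWWWWWW
WWWWWWW
WWWWWWW
WWWWWWW
WWWWRWW
WWWWWWW
WWWWWWW
WWWWWWW
WWWWWBW
After op 3 fill(2,4,B) [61 cells changed]:
BBBBBBB
BBBBBBB
BBBBBBB
BBBBBBB
BBBBRBB
BBBBBBB
BBBBBBB
BBBBBBB
BBBBBBB
After op 4 fill(6,4,R) [62 cells changed]:
RRRRRRR
RRRRRRR
RRRRRRR
RRRRRRR
RRRRRRR
RRRRRRR
RRRRRRR
RRRRRRR
RRRRRRR
After op 5 paint(0,6,G):
RRRRRRG
RRRRRRR
RRRRRRR
RRRRRRR
RRRRRRR
RRRRRRR
RRRRRRR
RRRRRRR
RRRRRRR
After op 6 fill(6,6,B) [62 cells changed]:
BBBBBBG
BBBBBBB
BBBBBBB
BBBBBBB
BBBBBBB
BBBBBBB
BBBBBBB
BBBBBBB
BBBBBBB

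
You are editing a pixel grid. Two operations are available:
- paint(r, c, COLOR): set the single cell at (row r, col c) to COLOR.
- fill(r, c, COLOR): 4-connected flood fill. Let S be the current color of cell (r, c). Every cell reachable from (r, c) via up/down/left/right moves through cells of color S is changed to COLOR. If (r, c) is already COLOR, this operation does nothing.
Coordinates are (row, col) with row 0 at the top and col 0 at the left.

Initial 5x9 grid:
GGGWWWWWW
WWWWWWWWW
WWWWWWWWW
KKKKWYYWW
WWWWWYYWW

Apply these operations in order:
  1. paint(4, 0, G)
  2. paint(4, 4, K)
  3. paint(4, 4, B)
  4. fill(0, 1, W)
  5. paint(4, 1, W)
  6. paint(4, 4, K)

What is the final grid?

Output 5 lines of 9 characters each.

After op 1 paint(4,0,G):
GGGWWWWWW
WWWWWWWWW
WWWWWWWWW
KKKKWYYWW
GWWWWYYWW
After op 2 paint(4,4,K):
GGGWWWWWW
WWWWWWWWW
WWWWWWWWW
KKKKWYYWW
GWWWKYYWW
After op 3 paint(4,4,B):
GGGWWWWWW
WWWWWWWWW
WWWWWWWWW
KKKKWYYWW
GWWWBYYWW
After op 4 fill(0,1,W) [3 cells changed]:
WWWWWWWWW
WWWWWWWWW
WWWWWWWWW
KKKKWYYWW
GWWWBYYWW
After op 5 paint(4,1,W):
WWWWWWWWW
WWWWWWWWW
WWWWWWWWW
KKKKWYYWW
GWWWBYYWW
After op 6 paint(4,4,K):
WWWWWWWWW
WWWWWWWWW
WWWWWWWWW
KKKKWYYWW
GWWWKYYWW

Answer: WWWWWWWWW
WWWWWWWWW
WWWWWWWWW
KKKKWYYWW
GWWWKYYWW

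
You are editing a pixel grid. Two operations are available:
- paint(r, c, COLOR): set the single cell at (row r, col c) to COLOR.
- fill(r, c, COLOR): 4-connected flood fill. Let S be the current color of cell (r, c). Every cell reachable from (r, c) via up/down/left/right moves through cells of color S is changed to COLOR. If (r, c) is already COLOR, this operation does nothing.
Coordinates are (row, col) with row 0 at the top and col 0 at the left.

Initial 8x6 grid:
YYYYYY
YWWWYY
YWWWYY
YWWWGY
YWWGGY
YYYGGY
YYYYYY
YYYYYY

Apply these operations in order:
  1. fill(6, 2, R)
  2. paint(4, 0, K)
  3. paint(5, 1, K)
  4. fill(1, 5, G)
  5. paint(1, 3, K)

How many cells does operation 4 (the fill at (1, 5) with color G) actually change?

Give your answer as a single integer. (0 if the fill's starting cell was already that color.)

After op 1 fill(6,2,R) [32 cells changed]:
RRRRRR
RWWWRR
RWWWRR
RWWWGR
RWWGGR
RRRGGR
RRRRRR
RRRRRR
After op 2 paint(4,0,K):
RRRRRR
RWWWRR
RWWWRR
RWWWGR
KWWGGR
RRRGGR
RRRRRR
RRRRRR
After op 3 paint(5,1,K):
RRRRRR
RWWWRR
RWWWRR
RWWWGR
KWWGGR
RKRGGR
RRRRRR
RRRRRR
After op 4 fill(1,5,G) [30 cells changed]:
GGGGGG
GWWWGG
GWWWGG
GWWWGG
KWWGGG
GKGGGG
GGGGGG
GGGGGG

Answer: 30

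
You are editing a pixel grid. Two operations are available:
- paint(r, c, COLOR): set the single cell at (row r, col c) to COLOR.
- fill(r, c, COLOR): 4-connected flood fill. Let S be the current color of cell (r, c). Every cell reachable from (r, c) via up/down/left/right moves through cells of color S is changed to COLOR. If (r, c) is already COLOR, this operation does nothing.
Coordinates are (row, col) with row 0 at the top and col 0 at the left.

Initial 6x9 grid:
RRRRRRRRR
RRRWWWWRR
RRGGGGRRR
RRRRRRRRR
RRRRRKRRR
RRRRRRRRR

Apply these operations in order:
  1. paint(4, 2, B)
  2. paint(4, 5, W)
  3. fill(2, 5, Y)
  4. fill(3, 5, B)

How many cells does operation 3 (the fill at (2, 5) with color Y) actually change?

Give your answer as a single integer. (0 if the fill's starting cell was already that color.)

After op 1 paint(4,2,B):
RRRRRRRRR
RRRWWWWRR
RRGGGGRRR
RRRRRRRRR
RRBRRKRRR
RRRRRRRRR
After op 2 paint(4,5,W):
RRRRRRRRR
RRRWWWWRR
RRGGGGRRR
RRRRRRRRR
RRBRRWRRR
RRRRRRRRR
After op 3 fill(2,5,Y) [4 cells changed]:
RRRRRRRRR
RRRWWWWRR
RRYYYYRRR
RRRRRRRRR
RRBRRWRRR
RRRRRRRRR

Answer: 4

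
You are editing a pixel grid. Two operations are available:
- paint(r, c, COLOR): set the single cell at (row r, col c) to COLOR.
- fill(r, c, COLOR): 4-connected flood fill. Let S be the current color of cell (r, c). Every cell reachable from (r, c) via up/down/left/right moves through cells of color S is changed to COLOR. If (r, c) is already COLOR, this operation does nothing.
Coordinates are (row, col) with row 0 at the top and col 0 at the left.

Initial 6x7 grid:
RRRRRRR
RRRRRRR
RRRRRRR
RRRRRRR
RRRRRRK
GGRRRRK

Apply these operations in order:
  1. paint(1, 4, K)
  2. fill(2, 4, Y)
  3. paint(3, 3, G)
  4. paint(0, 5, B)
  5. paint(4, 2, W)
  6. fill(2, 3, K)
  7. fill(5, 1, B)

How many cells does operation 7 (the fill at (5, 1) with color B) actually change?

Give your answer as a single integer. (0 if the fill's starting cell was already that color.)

Answer: 2

Derivation:
After op 1 paint(1,4,K):
RRRRRRR
RRRRKRR
RRRRRRR
RRRRRRR
RRRRRRK
GGRRRRK
After op 2 fill(2,4,Y) [37 cells changed]:
YYYYYYY
YYYYKYY
YYYYYYY
YYYYYYY
YYYYYYK
GGYYYYK
After op 3 paint(3,3,G):
YYYYYYY
YYYYKYY
YYYYYYY
YYYGYYY
YYYYYYK
GGYYYYK
After op 4 paint(0,5,B):
YYYYYBY
YYYYKYY
YYYYYYY
YYYGYYY
YYYYYYK
GGYYYYK
After op 5 paint(4,2,W):
YYYYYBY
YYYYKYY
YYYYYYY
YYYGYYY
YYWYYYK
GGYYYYK
After op 6 fill(2,3,K) [34 cells changed]:
KKKKKBK
KKKKKKK
KKKKKKK
KKKGKKK
KKWKKKK
GGKKKKK
After op 7 fill(5,1,B) [2 cells changed]:
KKKKKBK
KKKKKKK
KKKKKKK
KKKGKKK
KKWKKKK
BBKKKKK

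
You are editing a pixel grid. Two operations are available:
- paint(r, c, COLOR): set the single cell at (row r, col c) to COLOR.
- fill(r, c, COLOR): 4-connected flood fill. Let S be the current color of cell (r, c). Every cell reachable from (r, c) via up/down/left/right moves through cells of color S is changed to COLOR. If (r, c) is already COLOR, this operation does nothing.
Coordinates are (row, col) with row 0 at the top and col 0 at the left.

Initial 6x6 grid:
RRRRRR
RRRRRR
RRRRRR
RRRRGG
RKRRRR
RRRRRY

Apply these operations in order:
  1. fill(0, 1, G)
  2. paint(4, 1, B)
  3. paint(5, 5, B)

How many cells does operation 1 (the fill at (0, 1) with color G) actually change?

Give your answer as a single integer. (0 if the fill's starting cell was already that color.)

Answer: 32

Derivation:
After op 1 fill(0,1,G) [32 cells changed]:
GGGGGG
GGGGGG
GGGGGG
GGGGGG
GKGGGG
GGGGGY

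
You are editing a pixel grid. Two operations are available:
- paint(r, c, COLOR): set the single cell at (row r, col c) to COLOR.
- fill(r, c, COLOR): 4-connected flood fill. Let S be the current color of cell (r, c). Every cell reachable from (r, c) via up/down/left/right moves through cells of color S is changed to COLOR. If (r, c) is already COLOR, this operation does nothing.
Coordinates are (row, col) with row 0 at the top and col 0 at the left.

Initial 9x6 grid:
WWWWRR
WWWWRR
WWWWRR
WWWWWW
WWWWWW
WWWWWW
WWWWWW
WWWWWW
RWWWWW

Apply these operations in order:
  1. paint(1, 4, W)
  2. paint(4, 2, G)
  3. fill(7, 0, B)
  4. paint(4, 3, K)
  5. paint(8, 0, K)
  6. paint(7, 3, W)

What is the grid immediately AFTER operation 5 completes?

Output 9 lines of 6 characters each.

After op 1 paint(1,4,W):
WWWWRR
WWWWWR
WWWWRR
WWWWWW
WWWWWW
WWWWWW
WWWWWW
WWWWWW
RWWWWW
After op 2 paint(4,2,G):
WWWWRR
WWWWWR
WWWWRR
WWWWWW
WWGWWW
WWWWWW
WWWWWW
WWWWWW
RWWWWW
After op 3 fill(7,0,B) [47 cells changed]:
BBBBRR
BBBBBR
BBBBRR
BBBBBB
BBGBBB
BBBBBB
BBBBBB
BBBBBB
RBBBBB
After op 4 paint(4,3,K):
BBBBRR
BBBBBR
BBBBRR
BBBBBB
BBGKBB
BBBBBB
BBBBBB
BBBBBB
RBBBBB
After op 5 paint(8,0,K):
BBBBRR
BBBBBR
BBBBRR
BBBBBB
BBGKBB
BBBBBB
BBBBBB
BBBBBB
KBBBBB

Answer: BBBBRR
BBBBBR
BBBBRR
BBBBBB
BBGKBB
BBBBBB
BBBBBB
BBBBBB
KBBBBB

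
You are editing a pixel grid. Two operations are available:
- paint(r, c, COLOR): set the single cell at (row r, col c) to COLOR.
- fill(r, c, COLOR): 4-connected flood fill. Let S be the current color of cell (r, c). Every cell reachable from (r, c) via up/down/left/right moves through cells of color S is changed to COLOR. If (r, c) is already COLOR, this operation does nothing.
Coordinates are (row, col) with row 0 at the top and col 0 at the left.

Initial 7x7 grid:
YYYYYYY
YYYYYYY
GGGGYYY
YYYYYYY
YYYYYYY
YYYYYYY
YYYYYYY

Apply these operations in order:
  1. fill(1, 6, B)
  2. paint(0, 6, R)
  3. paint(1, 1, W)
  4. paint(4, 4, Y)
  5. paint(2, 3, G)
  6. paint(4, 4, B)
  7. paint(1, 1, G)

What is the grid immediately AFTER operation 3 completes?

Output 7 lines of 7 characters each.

Answer: BBBBBBR
BWBBBBB
GGGGBBB
BBBBBBB
BBBBBBB
BBBBBBB
BBBBBBB

Derivation:
After op 1 fill(1,6,B) [45 cells changed]:
BBBBBBB
BBBBBBB
GGGGBBB
BBBBBBB
BBBBBBB
BBBBBBB
BBBBBBB
After op 2 paint(0,6,R):
BBBBBBR
BBBBBBB
GGGGBBB
BBBBBBB
BBBBBBB
BBBBBBB
BBBBBBB
After op 3 paint(1,1,W):
BBBBBBR
BWBBBBB
GGGGBBB
BBBBBBB
BBBBBBB
BBBBBBB
BBBBBBB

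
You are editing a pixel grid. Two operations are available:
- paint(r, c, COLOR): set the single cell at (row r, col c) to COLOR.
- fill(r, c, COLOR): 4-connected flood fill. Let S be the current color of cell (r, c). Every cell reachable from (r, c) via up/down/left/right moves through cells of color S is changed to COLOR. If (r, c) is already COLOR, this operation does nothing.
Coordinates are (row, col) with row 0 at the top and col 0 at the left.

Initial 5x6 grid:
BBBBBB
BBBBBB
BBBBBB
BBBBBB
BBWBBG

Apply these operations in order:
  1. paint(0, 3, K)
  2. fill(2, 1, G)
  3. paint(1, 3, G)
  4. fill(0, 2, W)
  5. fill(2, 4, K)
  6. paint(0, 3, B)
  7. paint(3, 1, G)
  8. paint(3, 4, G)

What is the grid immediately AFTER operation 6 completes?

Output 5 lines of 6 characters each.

After op 1 paint(0,3,K):
BBBKBB
BBBBBB
BBBBBB
BBBBBB
BBWBBG
After op 2 fill(2,1,G) [27 cells changed]:
GGGKGG
GGGGGG
GGGGGG
GGGGGG
GGWGGG
After op 3 paint(1,3,G):
GGGKGG
GGGGGG
GGGGGG
GGGGGG
GGWGGG
After op 4 fill(0,2,W) [28 cells changed]:
WWWKWW
WWWWWW
WWWWWW
WWWWWW
WWWWWW
After op 5 fill(2,4,K) [29 cells changed]:
KKKKKK
KKKKKK
KKKKKK
KKKKKK
KKKKKK
After op 6 paint(0,3,B):
KKKBKK
KKKKKK
KKKKKK
KKKKKK
KKKKKK

Answer: KKKBKK
KKKKKK
KKKKKK
KKKKKK
KKKKKK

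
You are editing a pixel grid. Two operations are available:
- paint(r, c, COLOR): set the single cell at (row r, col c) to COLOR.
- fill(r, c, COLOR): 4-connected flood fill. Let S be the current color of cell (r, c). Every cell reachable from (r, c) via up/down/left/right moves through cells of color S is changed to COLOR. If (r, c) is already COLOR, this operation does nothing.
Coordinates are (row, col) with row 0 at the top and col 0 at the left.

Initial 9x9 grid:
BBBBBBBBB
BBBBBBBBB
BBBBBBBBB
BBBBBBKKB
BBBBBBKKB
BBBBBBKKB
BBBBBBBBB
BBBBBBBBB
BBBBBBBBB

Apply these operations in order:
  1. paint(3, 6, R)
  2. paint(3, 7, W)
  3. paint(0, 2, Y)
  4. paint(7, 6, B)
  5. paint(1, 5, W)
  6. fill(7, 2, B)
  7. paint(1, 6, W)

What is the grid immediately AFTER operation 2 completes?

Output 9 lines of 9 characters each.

After op 1 paint(3,6,R):
BBBBBBBBB
BBBBBBBBB
BBBBBBBBB
BBBBBBRKB
BBBBBBKKB
BBBBBBKKB
BBBBBBBBB
BBBBBBBBB
BBBBBBBBB
After op 2 paint(3,7,W):
BBBBBBBBB
BBBBBBBBB
BBBBBBBBB
BBBBBBRWB
BBBBBBKKB
BBBBBBKKB
BBBBBBBBB
BBBBBBBBB
BBBBBBBBB

Answer: BBBBBBBBB
BBBBBBBBB
BBBBBBBBB
BBBBBBRWB
BBBBBBKKB
BBBBBBKKB
BBBBBBBBB
BBBBBBBBB
BBBBBBBBB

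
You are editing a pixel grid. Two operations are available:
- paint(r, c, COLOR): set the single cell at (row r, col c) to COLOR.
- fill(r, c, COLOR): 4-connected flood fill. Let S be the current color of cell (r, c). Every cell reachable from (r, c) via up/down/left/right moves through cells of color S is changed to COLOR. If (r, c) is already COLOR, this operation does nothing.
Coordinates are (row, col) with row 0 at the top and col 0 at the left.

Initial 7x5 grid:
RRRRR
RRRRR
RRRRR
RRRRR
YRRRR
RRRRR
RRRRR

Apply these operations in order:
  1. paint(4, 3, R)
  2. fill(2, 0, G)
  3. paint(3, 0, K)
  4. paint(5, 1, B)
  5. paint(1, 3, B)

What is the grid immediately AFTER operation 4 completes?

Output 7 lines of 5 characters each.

Answer: GGGGG
GGGGG
GGGGG
KGGGG
YGGGG
GBGGG
GGGGG

Derivation:
After op 1 paint(4,3,R):
RRRRR
RRRRR
RRRRR
RRRRR
YRRRR
RRRRR
RRRRR
After op 2 fill(2,0,G) [34 cells changed]:
GGGGG
GGGGG
GGGGG
GGGGG
YGGGG
GGGGG
GGGGG
After op 3 paint(3,0,K):
GGGGG
GGGGG
GGGGG
KGGGG
YGGGG
GGGGG
GGGGG
After op 4 paint(5,1,B):
GGGGG
GGGGG
GGGGG
KGGGG
YGGGG
GBGGG
GGGGG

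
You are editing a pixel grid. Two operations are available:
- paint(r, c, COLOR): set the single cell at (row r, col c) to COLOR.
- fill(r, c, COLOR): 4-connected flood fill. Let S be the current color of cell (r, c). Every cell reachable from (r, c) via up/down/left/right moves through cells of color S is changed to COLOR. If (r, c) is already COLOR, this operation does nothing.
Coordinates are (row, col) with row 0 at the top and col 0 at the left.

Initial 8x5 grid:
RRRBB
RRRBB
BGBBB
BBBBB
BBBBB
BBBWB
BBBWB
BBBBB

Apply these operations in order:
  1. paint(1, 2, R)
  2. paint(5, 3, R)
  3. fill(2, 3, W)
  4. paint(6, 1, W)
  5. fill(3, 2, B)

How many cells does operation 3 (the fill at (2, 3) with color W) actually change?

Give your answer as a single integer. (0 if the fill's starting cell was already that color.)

Answer: 31

Derivation:
After op 1 paint(1,2,R):
RRRBB
RRRBB
BGBBB
BBBBB
BBBBB
BBBWB
BBBWB
BBBBB
After op 2 paint(5,3,R):
RRRBB
RRRBB
BGBBB
BBBBB
BBBBB
BBBRB
BBBWB
BBBBB
After op 3 fill(2,3,W) [31 cells changed]:
RRRWW
RRRWW
WGWWW
WWWWW
WWWWW
WWWRW
WWWWW
WWWWW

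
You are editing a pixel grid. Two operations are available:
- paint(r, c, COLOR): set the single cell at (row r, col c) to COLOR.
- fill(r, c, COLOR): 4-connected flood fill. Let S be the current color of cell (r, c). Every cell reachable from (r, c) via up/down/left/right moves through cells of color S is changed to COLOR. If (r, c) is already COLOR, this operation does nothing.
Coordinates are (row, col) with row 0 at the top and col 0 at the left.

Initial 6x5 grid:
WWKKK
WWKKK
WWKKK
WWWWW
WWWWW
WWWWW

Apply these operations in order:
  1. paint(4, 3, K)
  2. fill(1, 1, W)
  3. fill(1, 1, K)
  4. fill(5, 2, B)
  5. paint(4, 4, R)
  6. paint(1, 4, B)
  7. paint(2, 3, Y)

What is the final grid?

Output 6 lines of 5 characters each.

Answer: BBBBB
BBBBB
BBBYB
BBBBB
BBBBR
BBBBB

Derivation:
After op 1 paint(4,3,K):
WWKKK
WWKKK
WWKKK
WWWWW
WWWKW
WWWWW
After op 2 fill(1,1,W) [0 cells changed]:
WWKKK
WWKKK
WWKKK
WWWWW
WWWKW
WWWWW
After op 3 fill(1,1,K) [20 cells changed]:
KKKKK
KKKKK
KKKKK
KKKKK
KKKKK
KKKKK
After op 4 fill(5,2,B) [30 cells changed]:
BBBBB
BBBBB
BBBBB
BBBBB
BBBBB
BBBBB
After op 5 paint(4,4,R):
BBBBB
BBBBB
BBBBB
BBBBB
BBBBR
BBBBB
After op 6 paint(1,4,B):
BBBBB
BBBBB
BBBBB
BBBBB
BBBBR
BBBBB
After op 7 paint(2,3,Y):
BBBBB
BBBBB
BBBYB
BBBBB
BBBBR
BBBBB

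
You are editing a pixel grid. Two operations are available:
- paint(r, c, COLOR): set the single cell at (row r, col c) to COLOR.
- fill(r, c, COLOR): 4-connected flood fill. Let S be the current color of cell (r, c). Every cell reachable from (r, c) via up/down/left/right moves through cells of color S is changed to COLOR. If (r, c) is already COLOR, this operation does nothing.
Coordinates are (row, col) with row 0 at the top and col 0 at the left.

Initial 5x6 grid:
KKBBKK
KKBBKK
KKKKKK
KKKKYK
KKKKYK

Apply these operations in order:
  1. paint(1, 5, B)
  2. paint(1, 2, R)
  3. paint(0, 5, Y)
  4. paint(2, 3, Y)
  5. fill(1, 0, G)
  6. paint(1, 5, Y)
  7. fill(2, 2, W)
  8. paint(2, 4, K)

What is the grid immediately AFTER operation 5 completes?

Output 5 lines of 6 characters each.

After op 1 paint(1,5,B):
KKBBKK
KKBBKB
KKKKKK
KKKKYK
KKKKYK
After op 2 paint(1,2,R):
KKBBKK
KKRBKB
KKKKKK
KKKKYK
KKKKYK
After op 3 paint(0,5,Y):
KKBBKY
KKRBKB
KKKKKK
KKKKYK
KKKKYK
After op 4 paint(2,3,Y):
KKBBKY
KKRBKB
KKKYKK
KKKKYK
KKKKYK
After op 5 fill(1,0,G) [15 cells changed]:
GGBBKY
GGRBKB
GGGYKK
GGGGYK
GGGGYK

Answer: GGBBKY
GGRBKB
GGGYKK
GGGGYK
GGGGYK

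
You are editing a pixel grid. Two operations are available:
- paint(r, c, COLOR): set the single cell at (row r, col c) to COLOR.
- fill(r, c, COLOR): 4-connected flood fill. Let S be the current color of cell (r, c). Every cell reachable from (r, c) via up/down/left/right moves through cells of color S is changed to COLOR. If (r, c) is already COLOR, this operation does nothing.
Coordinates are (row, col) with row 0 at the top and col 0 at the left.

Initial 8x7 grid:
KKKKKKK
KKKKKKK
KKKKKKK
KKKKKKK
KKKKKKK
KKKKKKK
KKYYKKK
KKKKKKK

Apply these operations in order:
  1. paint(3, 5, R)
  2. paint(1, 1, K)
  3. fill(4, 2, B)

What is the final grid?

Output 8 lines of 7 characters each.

Answer: BBBBBBB
BBBBBBB
BBBBBBB
BBBBBRB
BBBBBBB
BBBBBBB
BBYYBBB
BBBBBBB

Derivation:
After op 1 paint(3,5,R):
KKKKKKK
KKKKKKK
KKKKKKK
KKKKKRK
KKKKKKK
KKKKKKK
KKYYKKK
KKKKKKK
After op 2 paint(1,1,K):
KKKKKKK
KKKKKKK
KKKKKKK
KKKKKRK
KKKKKKK
KKKKKKK
KKYYKKK
KKKKKKK
After op 3 fill(4,2,B) [53 cells changed]:
BBBBBBB
BBBBBBB
BBBBBBB
BBBBBRB
BBBBBBB
BBBBBBB
BBYYBBB
BBBBBBB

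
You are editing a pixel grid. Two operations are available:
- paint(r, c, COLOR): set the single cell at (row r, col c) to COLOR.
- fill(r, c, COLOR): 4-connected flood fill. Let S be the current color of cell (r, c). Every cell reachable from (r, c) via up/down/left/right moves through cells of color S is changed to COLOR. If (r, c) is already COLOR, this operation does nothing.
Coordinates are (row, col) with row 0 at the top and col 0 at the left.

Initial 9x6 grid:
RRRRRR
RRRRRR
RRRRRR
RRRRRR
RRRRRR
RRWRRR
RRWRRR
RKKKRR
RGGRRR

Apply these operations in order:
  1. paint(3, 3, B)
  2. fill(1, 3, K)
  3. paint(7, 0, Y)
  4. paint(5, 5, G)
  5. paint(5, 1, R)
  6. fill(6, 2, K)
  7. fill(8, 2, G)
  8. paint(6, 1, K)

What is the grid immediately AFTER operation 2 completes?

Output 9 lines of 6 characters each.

After op 1 paint(3,3,B):
RRRRRR
RRRRRR
RRRRRR
RRRBRR
RRRRRR
RRWRRR
RRWRRR
RKKKRR
RGGRRR
After op 2 fill(1,3,K) [46 cells changed]:
KKKKKK
KKKKKK
KKKKKK
KKKBKK
KKKKKK
KKWKKK
KKWKKK
KKKKKK
KGGKKK

Answer: KKKKKK
KKKKKK
KKKKKK
KKKBKK
KKKKKK
KKWKKK
KKWKKK
KKKKKK
KGGKKK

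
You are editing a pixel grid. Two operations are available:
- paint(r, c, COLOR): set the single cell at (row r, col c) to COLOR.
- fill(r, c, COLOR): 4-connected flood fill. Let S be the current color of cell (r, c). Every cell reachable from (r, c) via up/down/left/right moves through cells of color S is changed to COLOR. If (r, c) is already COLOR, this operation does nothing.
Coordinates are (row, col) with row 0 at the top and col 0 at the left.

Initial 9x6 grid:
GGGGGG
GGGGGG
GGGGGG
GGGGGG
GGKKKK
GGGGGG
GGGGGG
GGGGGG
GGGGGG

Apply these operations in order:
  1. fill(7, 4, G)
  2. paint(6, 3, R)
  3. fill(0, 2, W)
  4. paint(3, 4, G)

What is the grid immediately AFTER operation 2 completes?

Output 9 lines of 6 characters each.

After op 1 fill(7,4,G) [0 cells changed]:
GGGGGG
GGGGGG
GGGGGG
GGGGGG
GGKKKK
GGGGGG
GGGGGG
GGGGGG
GGGGGG
After op 2 paint(6,3,R):
GGGGGG
GGGGGG
GGGGGG
GGGGGG
GGKKKK
GGGGGG
GGGRGG
GGGGGG
GGGGGG

Answer: GGGGGG
GGGGGG
GGGGGG
GGGGGG
GGKKKK
GGGGGG
GGGRGG
GGGGGG
GGGGGG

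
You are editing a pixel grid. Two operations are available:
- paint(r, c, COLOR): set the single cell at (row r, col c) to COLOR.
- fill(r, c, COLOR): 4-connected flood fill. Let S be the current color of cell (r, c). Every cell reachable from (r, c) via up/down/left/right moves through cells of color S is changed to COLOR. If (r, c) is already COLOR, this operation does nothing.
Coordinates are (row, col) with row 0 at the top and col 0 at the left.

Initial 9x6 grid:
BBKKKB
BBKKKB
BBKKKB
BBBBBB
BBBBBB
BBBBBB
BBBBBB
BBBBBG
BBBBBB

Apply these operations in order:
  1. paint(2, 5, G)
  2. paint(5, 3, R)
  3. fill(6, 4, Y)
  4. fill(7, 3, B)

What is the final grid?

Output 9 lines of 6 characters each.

After op 1 paint(2,5,G):
BBKKKB
BBKKKB
BBKKKG
BBBBBB
BBBBBB
BBBBBB
BBBBBB
BBBBBG
BBBBBB
After op 2 paint(5,3,R):
BBKKKB
BBKKKB
BBKKKG
BBBBBB
BBBBBB
BBBRBB
BBBBBB
BBBBBG
BBBBBB
After op 3 fill(6,4,Y) [40 cells changed]:
YYKKKB
YYKKKB
YYKKKG
YYYYYY
YYYYYY
YYYRYY
YYYYYY
YYYYYG
YYYYYY
After op 4 fill(7,3,B) [40 cells changed]:
BBKKKB
BBKKKB
BBKKKG
BBBBBB
BBBBBB
BBBRBB
BBBBBB
BBBBBG
BBBBBB

Answer: BBKKKB
BBKKKB
BBKKKG
BBBBBB
BBBBBB
BBBRBB
BBBBBB
BBBBBG
BBBBBB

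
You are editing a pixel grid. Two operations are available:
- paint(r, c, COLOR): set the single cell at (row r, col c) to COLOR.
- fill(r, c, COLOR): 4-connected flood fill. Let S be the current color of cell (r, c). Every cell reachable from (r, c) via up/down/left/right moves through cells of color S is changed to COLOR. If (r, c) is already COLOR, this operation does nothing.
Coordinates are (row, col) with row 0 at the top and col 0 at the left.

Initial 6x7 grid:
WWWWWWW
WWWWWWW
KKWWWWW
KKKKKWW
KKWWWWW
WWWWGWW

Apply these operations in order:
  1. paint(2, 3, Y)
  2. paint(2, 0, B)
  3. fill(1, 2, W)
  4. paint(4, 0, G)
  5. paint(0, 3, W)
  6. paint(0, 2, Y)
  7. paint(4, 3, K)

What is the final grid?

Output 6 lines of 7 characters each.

After op 1 paint(2,3,Y):
WWWWWWW
WWWWWWW
KKWYWWW
KKKKKWW
KKWWWWW
WWWWGWW
After op 2 paint(2,0,B):
WWWWWWW
WWWWWWW
BKWYWWW
KKKKKWW
KKWWWWW
WWWWGWW
After op 3 fill(1,2,W) [0 cells changed]:
WWWWWWW
WWWWWWW
BKWYWWW
KKKKKWW
KKWWWWW
WWWWGWW
After op 4 paint(4,0,G):
WWWWWWW
WWWWWWW
BKWYWWW
KKKKKWW
GKWWWWW
WWWWGWW
After op 5 paint(0,3,W):
WWWWWWW
WWWWWWW
BKWYWWW
KKKKKWW
GKWWWWW
WWWWGWW
After op 6 paint(0,2,Y):
WWYWWWW
WWWWWWW
BKWYWWW
KKKKKWW
GKWWWWW
WWWWGWW
After op 7 paint(4,3,K):
WWYWWWW
WWWWWWW
BKWYWWW
KKKKKWW
GKWKWWW
WWWWGWW

Answer: WWYWWWW
WWWWWWW
BKWYWWW
KKKKKWW
GKWKWWW
WWWWGWW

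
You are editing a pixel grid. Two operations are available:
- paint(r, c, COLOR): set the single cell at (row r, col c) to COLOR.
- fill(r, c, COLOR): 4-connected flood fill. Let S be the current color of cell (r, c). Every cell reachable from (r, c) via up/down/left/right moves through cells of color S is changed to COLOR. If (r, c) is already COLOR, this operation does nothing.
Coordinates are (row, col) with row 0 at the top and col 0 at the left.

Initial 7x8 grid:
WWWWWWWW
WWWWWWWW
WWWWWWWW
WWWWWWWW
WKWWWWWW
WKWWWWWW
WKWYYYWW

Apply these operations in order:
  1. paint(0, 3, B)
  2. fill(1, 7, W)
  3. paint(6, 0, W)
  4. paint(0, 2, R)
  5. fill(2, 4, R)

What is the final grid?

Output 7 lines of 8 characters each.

Answer: RRRBRRRR
RRRRRRRR
RRRRRRRR
RRRRRRRR
RKRRRRRR
RKRRRRRR
RKRYYYRR

Derivation:
After op 1 paint(0,3,B):
WWWBWWWW
WWWWWWWW
WWWWWWWW
WWWWWWWW
WKWWWWWW
WKWWWWWW
WKWYYYWW
After op 2 fill(1,7,W) [0 cells changed]:
WWWBWWWW
WWWWWWWW
WWWWWWWW
WWWWWWWW
WKWWWWWW
WKWWWWWW
WKWYYYWW
After op 3 paint(6,0,W):
WWWBWWWW
WWWWWWWW
WWWWWWWW
WWWWWWWW
WKWWWWWW
WKWWWWWW
WKWYYYWW
After op 4 paint(0,2,R):
WWRBWWWW
WWWWWWWW
WWWWWWWW
WWWWWWWW
WKWWWWWW
WKWWWWWW
WKWYYYWW
After op 5 fill(2,4,R) [48 cells changed]:
RRRBRRRR
RRRRRRRR
RRRRRRRR
RRRRRRRR
RKRRRRRR
RKRRRRRR
RKRYYYRR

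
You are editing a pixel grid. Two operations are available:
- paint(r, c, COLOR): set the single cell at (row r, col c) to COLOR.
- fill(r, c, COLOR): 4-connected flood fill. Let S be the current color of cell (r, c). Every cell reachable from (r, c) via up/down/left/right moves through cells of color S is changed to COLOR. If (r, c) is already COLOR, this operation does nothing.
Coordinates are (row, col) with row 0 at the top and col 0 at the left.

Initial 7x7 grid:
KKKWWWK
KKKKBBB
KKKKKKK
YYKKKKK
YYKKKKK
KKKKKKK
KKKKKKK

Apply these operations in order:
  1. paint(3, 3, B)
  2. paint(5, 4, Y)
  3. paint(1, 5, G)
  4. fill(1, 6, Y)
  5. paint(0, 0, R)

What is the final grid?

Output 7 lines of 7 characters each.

After op 1 paint(3,3,B):
KKKWWWK
KKKKBBB
KKKKKKK
YYKBKKK
YYKKKKK
KKKKKKK
KKKKKKK
After op 2 paint(5,4,Y):
KKKWWWK
KKKKBBB
KKKKKKK
YYKBKKK
YYKKKKK
KKKKYKK
KKKKKKK
After op 3 paint(1,5,G):
KKKWWWK
KKKKBGB
KKKKKKK
YYKBKKK
YYKKKKK
KKKKYKK
KKKKKKK
After op 4 fill(1,6,Y) [1 cells changed]:
KKKWWWK
KKKKBGY
KKKKKKK
YYKBKKK
YYKKKKK
KKKKYKK
KKKKKKK
After op 5 paint(0,0,R):
RKKWWWK
KKKKBGY
KKKKKKK
YYKBKKK
YYKKKKK
KKKKYKK
KKKKKKK

Answer: RKKWWWK
KKKKBGY
KKKKKKK
YYKBKKK
YYKKKKK
KKKKYKK
KKKKKKK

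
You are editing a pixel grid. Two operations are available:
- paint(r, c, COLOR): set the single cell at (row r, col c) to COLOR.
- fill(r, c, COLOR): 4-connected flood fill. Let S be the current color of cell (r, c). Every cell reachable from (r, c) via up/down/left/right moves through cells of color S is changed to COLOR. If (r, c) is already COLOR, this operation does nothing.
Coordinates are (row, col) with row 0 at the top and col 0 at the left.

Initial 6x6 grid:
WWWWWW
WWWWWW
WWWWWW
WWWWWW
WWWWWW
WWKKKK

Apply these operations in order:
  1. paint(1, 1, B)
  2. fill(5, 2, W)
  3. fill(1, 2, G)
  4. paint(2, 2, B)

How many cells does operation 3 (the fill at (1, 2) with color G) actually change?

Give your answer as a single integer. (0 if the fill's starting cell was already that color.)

After op 1 paint(1,1,B):
WWWWWW
WBWWWW
WWWWWW
WWWWWW
WWWWWW
WWKKKK
After op 2 fill(5,2,W) [4 cells changed]:
WWWWWW
WBWWWW
WWWWWW
WWWWWW
WWWWWW
WWWWWW
After op 3 fill(1,2,G) [35 cells changed]:
GGGGGG
GBGGGG
GGGGGG
GGGGGG
GGGGGG
GGGGGG

Answer: 35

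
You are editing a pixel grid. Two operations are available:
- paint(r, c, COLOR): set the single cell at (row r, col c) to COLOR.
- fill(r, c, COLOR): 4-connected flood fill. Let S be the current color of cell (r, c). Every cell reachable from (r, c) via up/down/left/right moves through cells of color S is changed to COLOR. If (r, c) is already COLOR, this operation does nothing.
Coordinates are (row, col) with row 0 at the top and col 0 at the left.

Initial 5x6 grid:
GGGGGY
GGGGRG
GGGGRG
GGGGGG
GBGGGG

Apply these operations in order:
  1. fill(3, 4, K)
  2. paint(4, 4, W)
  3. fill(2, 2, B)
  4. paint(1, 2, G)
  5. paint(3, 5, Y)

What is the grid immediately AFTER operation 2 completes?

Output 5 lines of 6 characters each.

After op 1 fill(3,4,K) [26 cells changed]:
KKKKKY
KKKKRK
KKKKRK
KKKKKK
KBKKKK
After op 2 paint(4,4,W):
KKKKKY
KKKKRK
KKKKRK
KKKKKK
KBKKWK

Answer: KKKKKY
KKKKRK
KKKKRK
KKKKKK
KBKKWK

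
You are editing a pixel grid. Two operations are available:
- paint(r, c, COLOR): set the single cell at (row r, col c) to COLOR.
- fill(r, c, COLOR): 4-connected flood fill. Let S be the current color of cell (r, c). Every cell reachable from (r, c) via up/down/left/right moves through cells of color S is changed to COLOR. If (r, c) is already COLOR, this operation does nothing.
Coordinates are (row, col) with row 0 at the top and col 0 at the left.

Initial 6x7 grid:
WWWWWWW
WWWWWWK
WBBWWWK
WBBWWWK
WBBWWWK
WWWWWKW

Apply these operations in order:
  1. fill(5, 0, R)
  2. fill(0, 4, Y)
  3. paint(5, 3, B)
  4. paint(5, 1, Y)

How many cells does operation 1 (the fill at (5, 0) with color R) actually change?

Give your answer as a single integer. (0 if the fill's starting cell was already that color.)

Answer: 30

Derivation:
After op 1 fill(5,0,R) [30 cells changed]:
RRRRRRR
RRRRRRK
RBBRRRK
RBBRRRK
RBBRRRK
RRRRRKW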